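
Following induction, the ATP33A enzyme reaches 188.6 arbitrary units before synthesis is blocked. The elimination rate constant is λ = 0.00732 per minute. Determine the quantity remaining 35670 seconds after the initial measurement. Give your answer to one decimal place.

t½ = ln 2 / λ = 0.69315 / 0.00732 ≈ 94.692 minutes.
Convert the elapsed time: 35670 seconds = 594.5 minutes.
Number of half-lives: n = 594.5/94.692 ≈ 6.2782.
Remaining = 188.6 × (1/2)^6.2782 = 188.6 × 0.012884 ≈ 2.43 arbitrary units.

2.4 arbitrary units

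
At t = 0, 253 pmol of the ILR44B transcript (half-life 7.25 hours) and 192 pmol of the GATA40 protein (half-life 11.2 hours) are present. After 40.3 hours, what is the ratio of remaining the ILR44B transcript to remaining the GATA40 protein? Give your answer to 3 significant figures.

ILR44B transcript: 253 × (1/2)^(40.3/7.25) = 253 × (1/2)^5.5586 ≈ 5.368 pmol.
GATA40 protein: 192 × (1/2)^(40.3/11.2) = 192 × (1/2)^3.5982 ≈ 15.854 pmol.
Ratio ≈ 5.368 / 15.854 ≈ 0.33859.

0.339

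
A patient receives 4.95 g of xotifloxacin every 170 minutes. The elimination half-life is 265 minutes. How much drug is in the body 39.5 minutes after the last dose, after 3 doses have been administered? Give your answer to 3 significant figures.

9.16 g

The 3 doses were given 379.5, 209.5, 39.5 minutes ago.
Total = 4.95·(1/2)^(379.5/265) + 4.95·(1/2)^(209.5/265) + 4.95·(1/2)^(39.5/265)
      = 1.8345 + 2.8617 + 4.4641 ≈ 9.1602 g.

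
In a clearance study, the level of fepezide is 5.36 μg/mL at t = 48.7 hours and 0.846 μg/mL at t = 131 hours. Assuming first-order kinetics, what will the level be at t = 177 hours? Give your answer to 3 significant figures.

Over Δt = 131 − 48.7 = 82.3 hours, the level fell by a factor of 5.36/0.846 ≈ 6.3357.
n = log₂(6.3357) ≈ 2.6635 half-lives, so t½ = 82.3/2.6635 ≈ 30.899 hours.
From t = 131 to t = 177: 0.846 × (1/2)^((177−131)/30.899) ≈ 0.30146 μg/mL.

0.301 μg/mL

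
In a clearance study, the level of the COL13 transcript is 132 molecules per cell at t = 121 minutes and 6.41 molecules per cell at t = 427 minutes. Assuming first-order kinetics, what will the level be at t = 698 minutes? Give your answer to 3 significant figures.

0.440 molecules per cell

Over Δt = 427 − 121 = 306 minutes, the level fell by a factor of 132/6.41 ≈ 20.593.
n = log₂(20.593) ≈ 4.3641 half-lives, so t½ = 306/4.3641 ≈ 70.118 minutes.
From t = 427 to t = 698: 6.41 × (1/2)^((698−427)/70.118) ≈ 0.43995 molecules per cell.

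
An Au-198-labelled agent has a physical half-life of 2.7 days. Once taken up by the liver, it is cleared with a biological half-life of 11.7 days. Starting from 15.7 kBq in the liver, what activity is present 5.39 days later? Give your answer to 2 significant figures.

2.9 kBq

1/t_eff = 1/t_phys + 1/t_biol = 1/2.7 + 1/11.7 = 0.45584 per day.
t_eff = 2.7 × 11.7 / (2.7 + 11.7) ≈ 2.1938 days.
Remaining = 15.7 × (1/2)^(5.39/2.1938) = 15.7 × (1/2)^2.457 ≈ 2.8594 kBq.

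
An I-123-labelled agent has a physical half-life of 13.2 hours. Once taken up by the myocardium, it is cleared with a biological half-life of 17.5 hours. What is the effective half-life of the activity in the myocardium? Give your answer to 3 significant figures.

1/t_eff = 1/t_phys + 1/t_biol = 1/13.2 + 1/17.5 = 0.1329 per hour.
t_eff = 13.2 × 17.5 / (13.2 + 17.5) ≈ 7.5244 hours.

7.52 hours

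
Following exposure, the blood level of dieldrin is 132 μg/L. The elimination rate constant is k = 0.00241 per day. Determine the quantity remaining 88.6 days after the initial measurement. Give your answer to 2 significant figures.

t½ = ln 2 / k = 0.69315 / 0.00241 ≈ 287.61 days.
Number of half-lives: n = 88.6/287.61 ≈ 0.30805.
Remaining = 132 × (1/2)^0.30805 = 132 × 0.80773 ≈ 106.62 μg/L.

110 μg/L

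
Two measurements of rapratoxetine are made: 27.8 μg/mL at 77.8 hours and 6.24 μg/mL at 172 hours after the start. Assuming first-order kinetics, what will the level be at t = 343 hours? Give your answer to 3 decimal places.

Over Δt = 172 − 77.8 = 94.2 hours, the level fell by a factor of 27.8/6.24 ≈ 4.4551.
n = log₂(4.4551) ≈ 2.1555 half-lives, so t½ = 94.2/2.1555 ≈ 43.703 hours.
From t = 172 to t = 343: 6.24 × (1/2)^((343−172)/43.703) ≈ 0.4143 μg/mL.

0.414 μg/mL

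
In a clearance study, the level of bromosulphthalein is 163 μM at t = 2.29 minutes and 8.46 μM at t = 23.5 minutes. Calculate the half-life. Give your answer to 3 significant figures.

Over Δt = 23.5 − 2.29 = 21.21 minutes, the level fell by a factor of 163/8.46 ≈ 19.267.
n = log₂(19.267) ≈ 4.2681 half-lives, so t½ = 21.21/4.2681 ≈ 4.9695 minutes.

4.97 minutes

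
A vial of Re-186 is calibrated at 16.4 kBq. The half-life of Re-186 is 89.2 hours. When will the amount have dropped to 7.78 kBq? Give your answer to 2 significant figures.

Fraction remaining = 7.78/16.4 ≈ 0.47439.
n = log₂(16.4/7.78) = ln(2.108)/ln 2 ≈ 1.0759 half-lives.
t = n × t½ = 1.0759 × 89.2 ≈ 95.966 hours.

96 hours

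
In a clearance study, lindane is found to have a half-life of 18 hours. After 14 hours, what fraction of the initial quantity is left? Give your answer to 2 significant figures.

0.58

n = 14/18 ≈ 0.77778 half-lives.
Fraction remaining = (1/2)^0.77778 ≈ 0.58326.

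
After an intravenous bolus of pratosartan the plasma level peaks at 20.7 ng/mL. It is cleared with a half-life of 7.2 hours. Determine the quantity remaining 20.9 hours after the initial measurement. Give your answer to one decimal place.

2.8 ng/mL

Number of half-lives: n = 20.9/7.2 ≈ 2.9028.
Remaining = 20.7 × (1/2)^2.9028 = 20.7 × 0.13371 ≈ 2.7679 ng/mL.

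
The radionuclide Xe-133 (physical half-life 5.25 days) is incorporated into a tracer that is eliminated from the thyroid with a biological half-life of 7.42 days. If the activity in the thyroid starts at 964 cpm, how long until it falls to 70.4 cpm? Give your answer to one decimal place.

11.6 days

1/t_eff = 1/t_phys + 1/t_biol = 1/5.25 + 1/7.42 = 0.32525 per day.
t_eff = 5.25 × 7.42 / (5.25 + 7.42) ≈ 3.0746 days.
n = log₂(964/70.4) ≈ 3.7754; t = 3.7754 × 3.0746 ≈ 11.608 days.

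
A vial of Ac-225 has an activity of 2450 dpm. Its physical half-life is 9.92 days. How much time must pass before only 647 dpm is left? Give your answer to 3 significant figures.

19.1 days

Fraction remaining = 647/2450 ≈ 0.26408.
n = log₂(2450/647) = ln(3.7867)/ln 2 ≈ 1.9209 half-lives.
t = n × t½ = 1.9209 × 9.92 ≈ 19.056 days.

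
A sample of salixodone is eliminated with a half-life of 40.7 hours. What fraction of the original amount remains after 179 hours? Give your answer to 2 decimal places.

n = 179/40.7 ≈ 4.398 half-lives.
Fraction remaining = (1/2)^4.398 ≈ 0.047431.

0.05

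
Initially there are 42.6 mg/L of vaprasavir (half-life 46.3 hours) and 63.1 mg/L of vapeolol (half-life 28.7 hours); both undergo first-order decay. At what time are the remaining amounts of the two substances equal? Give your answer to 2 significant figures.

43 hours

Set 42.6·(1/2)^(t/46.3) = 63.1·(1/2)^(t/28.7).
Taking log₂: log₂(42.6/63.1) = t·(1/46.3 − 1/28.7).
log₂(0.67512) = -0.56679; 1/46.3 − 1/28.7 = -0.013245.
t = -0.56679 / -0.013245 ≈ 42.793 hours.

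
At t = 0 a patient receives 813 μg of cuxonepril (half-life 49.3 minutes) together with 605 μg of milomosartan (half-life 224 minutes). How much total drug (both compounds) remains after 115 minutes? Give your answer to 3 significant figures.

cuxonepril: 813 × (1/2)^(115/49.3) = 813 × (1/2)^2.3327 ≈ 161.4 μg.
milomosartan: 605 × (1/2)^(115/224) = 605 × (1/2)^0.51339 ≈ 423.85 μg.
Total = 161.4 + 423.85 ≈ 585.24 μg.

585 μg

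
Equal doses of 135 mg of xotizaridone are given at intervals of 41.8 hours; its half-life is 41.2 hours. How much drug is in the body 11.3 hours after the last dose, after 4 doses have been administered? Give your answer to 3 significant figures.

208 mg

The 4 doses were given 136.7, 94.9, 53.1, 11.3 hours ago.
Total = 135·(1/2)^(136.7/41.2) + 135·(1/2)^(94.9/41.2) + 135·(1/2)^(53.1/41.2) + 135·(1/2)^(11.3/41.2)
      = 13.537 + 27.349 + 55.253 + 111.63 ≈ 207.77 mg.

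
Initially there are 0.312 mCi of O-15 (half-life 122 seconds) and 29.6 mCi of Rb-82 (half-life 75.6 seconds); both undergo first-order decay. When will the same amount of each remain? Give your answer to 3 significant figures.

1310 seconds

Set 0.312·(1/2)^(t/122) = 29.6·(1/2)^(t/75.6).
Taking log₂: log₂(0.312/29.6) = t·(1/122 − 1/75.6).
log₂(0.010541) = -6.5679; 1/122 − 1/75.6 = -0.0050308.
t = -6.5679 / -0.0050308 ≈ 1305.5 seconds.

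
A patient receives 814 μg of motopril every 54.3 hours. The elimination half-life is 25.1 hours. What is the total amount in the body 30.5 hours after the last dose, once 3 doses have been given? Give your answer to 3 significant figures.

The 3 doses were given 139.1, 84.8, 30.5 hours ago.
Total = 814·(1/2)^(139.1/25.1) + 814·(1/2)^(84.8/25.1) + 814·(1/2)^(30.5/25.1)
      = 17.473 + 78.271 + 350.62 ≈ 446.36 μg.

446 μg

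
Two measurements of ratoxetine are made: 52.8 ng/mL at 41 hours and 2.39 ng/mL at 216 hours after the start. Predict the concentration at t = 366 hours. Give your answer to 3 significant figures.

0.168 ng/mL

Over Δt = 216 − 41 = 175 hours, the level fell by a factor of 52.8/2.39 ≈ 22.092.
n = log₂(22.092) ≈ 4.4655 half-lives, so t½ = 175/4.4655 ≈ 39.19 hours.
From t = 216 to t = 366: 2.39 × (1/2)^((366−216)/39.19) ≈ 0.16834 ng/mL.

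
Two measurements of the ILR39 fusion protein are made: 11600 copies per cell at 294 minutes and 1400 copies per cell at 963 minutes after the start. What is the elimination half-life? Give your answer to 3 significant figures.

219 minutes

Over Δt = 963 − 294 = 669 minutes, the level fell by a factor of 11600/1400 ≈ 8.2857.
n = log₂(8.2857) ≈ 3.0506 half-lives, so t½ = 669/3.0506 ≈ 219.3 minutes.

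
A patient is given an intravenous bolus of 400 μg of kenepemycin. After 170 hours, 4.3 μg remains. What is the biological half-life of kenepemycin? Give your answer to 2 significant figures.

A/A₀ = 4.3/400 ≈ 0.01075.
n = log₂(93.023) ≈ 6.5395 half-lives elapsed in 170 hours.
t½ = 170/6.5395 ≈ 25.996 hours.

26 hours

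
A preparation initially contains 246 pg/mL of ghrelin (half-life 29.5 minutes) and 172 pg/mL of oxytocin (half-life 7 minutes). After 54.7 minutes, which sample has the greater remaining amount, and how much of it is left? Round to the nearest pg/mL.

ghrelin, 68 pg/mL

ghrelin: 246 × (1/2)^1.8542 ≈ 68.038 pg/mL.
oxytocin: 172 × (1/2)^7.8143 ≈ 0.76418 pg/mL.
Ghrelin has more remaining, at ≈ 68.038 pg/mL.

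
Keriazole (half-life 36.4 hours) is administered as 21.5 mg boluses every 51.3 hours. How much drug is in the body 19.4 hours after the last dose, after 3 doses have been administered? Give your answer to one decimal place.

The 3 doses were given 122, 70.7, 19.4 hours ago.
Total = 21.5·(1/2)^(122/36.4) + 21.5·(1/2)^(70.7/36.4) + 21.5·(1/2)^(19.4/36.4)
      = 2.1062 + 5.5943 + 14.859 ≈ 22.56 mg.

22.6 mg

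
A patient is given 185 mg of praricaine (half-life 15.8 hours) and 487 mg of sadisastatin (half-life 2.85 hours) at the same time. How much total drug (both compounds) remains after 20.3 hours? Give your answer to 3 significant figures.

praricaine: 185 × (1/2)^(20.3/15.8) = 185 × (1/2)^1.2848 ≈ 75.929 mg.
sadisastatin: 487 × (1/2)^(20.3/2.85) = 487 × (1/2)^7.1228 ≈ 3.4942 mg.
Total = 75.929 + 3.4942 ≈ 79.423 mg.

79.4 mg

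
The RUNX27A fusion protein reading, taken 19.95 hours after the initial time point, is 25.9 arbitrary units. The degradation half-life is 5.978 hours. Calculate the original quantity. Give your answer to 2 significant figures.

Number of half-lives elapsed: n = 19.95/5.978 ≈ 3.3372.
A₀ = A × 2^n = 25.9 × 2^3.3372 = 25.9 × 10.107 ≈ 261.76 arbitrary units.

260 arbitrary units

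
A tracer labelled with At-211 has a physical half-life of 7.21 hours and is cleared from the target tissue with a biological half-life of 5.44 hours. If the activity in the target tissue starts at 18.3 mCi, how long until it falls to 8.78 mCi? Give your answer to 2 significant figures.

3.3 hours

1/t_eff = 1/t_phys + 1/t_biol = 1/7.21 + 1/5.44 = 0.32252 per hour.
t_eff = 7.21 × 5.44 / (7.21 + 5.44) ≈ 3.1006 hours.
n = log₂(18.3/8.78) ≈ 1.0596; t = 1.0596 × 3.1006 ≈ 3.2852 hours.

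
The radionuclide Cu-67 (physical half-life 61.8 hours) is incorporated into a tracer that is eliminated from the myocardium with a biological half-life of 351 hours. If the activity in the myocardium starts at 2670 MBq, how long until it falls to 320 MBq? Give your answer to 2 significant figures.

1/t_eff = 1/t_phys + 1/t_biol = 1/61.8 + 1/351 = 0.01903 per hour.
t_eff = 61.8 × 351 / (61.8 + 351) ≈ 52.548 hours.
n = log₂(2670/320) ≈ 3.0607; t = 3.0607 × 52.548 ≈ 160.83 hours.

160 hours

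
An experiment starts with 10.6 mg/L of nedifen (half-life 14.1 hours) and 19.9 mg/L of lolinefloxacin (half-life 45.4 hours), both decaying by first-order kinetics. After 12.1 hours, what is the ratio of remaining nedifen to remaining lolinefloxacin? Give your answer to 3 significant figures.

nedifen: 10.6 × (1/2)^(12.1/14.1) = 10.6 × (1/2)^0.85816 ≈ 5.8476 mg/L.
lolinefloxacin: 19.9 × (1/2)^(12.1/45.4) = 19.9 × (1/2)^0.26652 ≈ 16.543 mg/L.
Ratio ≈ 5.8476 / 16.543 ≈ 0.35347.

0.353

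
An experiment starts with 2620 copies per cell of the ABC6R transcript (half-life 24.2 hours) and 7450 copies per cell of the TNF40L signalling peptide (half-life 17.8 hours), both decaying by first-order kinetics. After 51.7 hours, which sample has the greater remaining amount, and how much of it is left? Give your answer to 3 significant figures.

ABC6R transcript: 2620 × (1/2)^2.1364 ≈ 595.93 copies per cell.
TNF40L signalling peptide: 7450 × (1/2)^2.9045 ≈ 994.98 copies per cell.
TNF40L signalling peptide has more remaining, at ≈ 994.98 copies per cell.

TNF40L signalling peptide, 995 copies per cell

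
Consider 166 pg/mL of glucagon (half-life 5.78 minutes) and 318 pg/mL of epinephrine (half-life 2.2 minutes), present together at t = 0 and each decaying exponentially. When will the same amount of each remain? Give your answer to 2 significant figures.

3.3 minutes

Set 166·(1/2)^(t/5.78) = 318·(1/2)^(t/2.2).
Taking log₂: log₂(166/318) = t·(1/5.78 − 1/2.2).
log₂(0.52201) = -0.93784; 1/5.78 − 1/2.2 = -0.28154.
t = -0.93784 / -0.28154 ≈ 3.3312 minutes.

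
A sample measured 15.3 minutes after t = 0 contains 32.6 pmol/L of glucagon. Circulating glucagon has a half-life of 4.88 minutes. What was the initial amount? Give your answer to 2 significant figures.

Number of half-lives elapsed: n = 15.3/4.88 ≈ 3.1352.
A₀ = A × 2^n = 32.6 × 2^3.1352 = 32.6 × 8.7862 ≈ 286.43 pmol/L.

290 pmol/L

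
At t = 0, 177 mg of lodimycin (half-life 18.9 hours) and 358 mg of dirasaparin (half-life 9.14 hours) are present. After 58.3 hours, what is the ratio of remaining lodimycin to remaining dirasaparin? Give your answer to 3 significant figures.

4.85

lodimycin: 177 × (1/2)^(58.3/18.9) = 177 × (1/2)^3.0847 ≈ 20.864 mg.
dirasaparin: 358 × (1/2)^(58.3/9.14) = 358 × (1/2)^6.3786 ≈ 4.3028 mg.
Ratio ≈ 20.864 / 4.3028 ≈ 4.849.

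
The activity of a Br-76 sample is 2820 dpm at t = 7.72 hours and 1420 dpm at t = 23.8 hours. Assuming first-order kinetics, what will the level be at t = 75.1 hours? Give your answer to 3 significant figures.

Over Δt = 23.8 − 7.72 = 16.08 hours, the level fell by a factor of 2820/1420 ≈ 1.9859.
n = log₂(1.9859) ≈ 0.9898 half-lives, so t½ = 16.08/0.9898 ≈ 16.246 hours.
From t = 23.8 to t = 75.1: 1420 × (1/2)^((75.1−23.8)/16.246) ≈ 159.11 dpm.

159 dpm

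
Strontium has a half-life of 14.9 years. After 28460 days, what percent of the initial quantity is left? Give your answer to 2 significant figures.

2.7%

28460 days = 77.9726 years.
n = 77.9726/14.9 ≈ 5.2331 half-lives.
Fraction remaining = (1/2)^5.2331 ≈ 0.026588, i.e. 2.6588%.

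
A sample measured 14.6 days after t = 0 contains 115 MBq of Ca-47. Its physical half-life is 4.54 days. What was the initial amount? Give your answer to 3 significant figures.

Number of half-lives elapsed: n = 14.6/4.54 ≈ 3.2159.
A₀ = A × 2^n = 115 × 2^3.2159 = 115 × 9.2912 ≈ 1068.5 MBq.

1070 MBq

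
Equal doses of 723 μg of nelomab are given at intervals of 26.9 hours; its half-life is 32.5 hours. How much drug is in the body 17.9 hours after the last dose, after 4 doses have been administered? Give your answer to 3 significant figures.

The 4 doses were given 98.6, 71.7, 44.8, 17.9 hours ago.
Total = 723·(1/2)^(98.6/32.5) + 723·(1/2)^(71.7/32.5) + 723·(1/2)^(44.8/32.5) + 723·(1/2)^(17.9/32.5)
      = 88.279 + 156.68 + 278.09 + 493.56 ≈ 1016.6 μg.

1020 μg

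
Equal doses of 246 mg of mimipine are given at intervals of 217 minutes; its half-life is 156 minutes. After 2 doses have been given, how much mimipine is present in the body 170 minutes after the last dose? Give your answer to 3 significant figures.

The 2 doses were given 387, 170 minutes ago.
Total = 246·(1/2)^(387/156) + 246·(1/2)^(170/156)
      = 44.071 + 115.58 ≈ 159.65 mg.

160 mg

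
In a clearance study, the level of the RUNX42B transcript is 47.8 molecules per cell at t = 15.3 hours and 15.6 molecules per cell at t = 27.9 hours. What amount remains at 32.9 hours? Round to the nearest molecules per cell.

Over Δt = 27.9 − 15.3 = 12.6 hours, the level fell by a factor of 47.8/15.6 ≈ 3.0641.
n = log₂(3.0641) ≈ 1.6155 half-lives, so t½ = 12.6/1.6155 ≈ 7.7996 hours.
From t = 27.9 to t = 32.9: 15.6 × (1/2)^((32.9−27.9)/7.7996) ≈ 10.003 molecules per cell.

10 molecules per cell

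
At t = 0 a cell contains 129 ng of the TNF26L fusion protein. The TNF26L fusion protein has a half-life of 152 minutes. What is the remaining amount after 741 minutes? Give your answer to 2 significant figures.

Number of half-lives: n = 741/152 ≈ 4.875.
Remaining = 129 × (1/2)^4.875 = 129 × 0.034078 ≈ 4.3961 ng.

4.4 ng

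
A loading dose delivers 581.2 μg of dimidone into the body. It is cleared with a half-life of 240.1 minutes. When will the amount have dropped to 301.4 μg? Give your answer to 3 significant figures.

Fraction remaining = 301.4/581.2 ≈ 0.51858.
n = log₂(581.2/301.4) = ln(1.9283)/ln 2 ≈ 0.94736 half-lives.
t = n × t½ = 0.94736 × 240.1 ≈ 227.46 minutes.

227 minutes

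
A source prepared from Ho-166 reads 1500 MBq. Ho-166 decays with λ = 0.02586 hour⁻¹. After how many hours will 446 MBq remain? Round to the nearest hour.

47 hours

t½ = ln 2 / λ = 0.69315 / 0.02586 ≈ 26.804 hours.
Fraction remaining = 446/1500 ≈ 0.29733.
n = log₂(1500/446) = ln(3.3632)/ln 2 ≈ 1.7498 half-lives.
t = n × t½ = 1.7498 × 26.804 ≈ 46.903 hours.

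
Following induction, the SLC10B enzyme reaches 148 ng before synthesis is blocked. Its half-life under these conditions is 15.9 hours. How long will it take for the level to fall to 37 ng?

31.8 hours

37/148 = 1/4, so 2 half-lives have elapsed.
t = 2 × 15.9 = 31.8 hours.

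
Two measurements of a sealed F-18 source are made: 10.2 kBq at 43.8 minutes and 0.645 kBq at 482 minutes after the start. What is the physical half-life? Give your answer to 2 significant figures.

110 minutes

Over Δt = 482 − 43.8 = 438.2 minutes, the level fell by a factor of 10.2/0.645 ≈ 15.814.
n = log₂(15.814) ≈ 3.9831 half-lives, so t½ = 438.2/3.9831 ≈ 110.01 minutes.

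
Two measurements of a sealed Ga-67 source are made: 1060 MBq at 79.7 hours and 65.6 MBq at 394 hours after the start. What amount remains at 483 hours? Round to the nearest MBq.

30 MBq

Over Δt = 394 − 79.7 = 314.3 hours, the level fell by a factor of 1060/65.6 ≈ 16.159.
n = log₂(16.159) ≈ 4.0142 half-lives, so t½ = 314.3/4.0142 ≈ 78.297 hours.
From t = 394 to t = 483: 65.6 × (1/2)^((483−394)/78.297) ≈ 29.835 MBq.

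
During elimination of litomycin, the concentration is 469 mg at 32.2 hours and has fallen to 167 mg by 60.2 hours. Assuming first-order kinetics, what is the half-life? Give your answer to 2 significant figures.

19 hours

Over Δt = 60.2 − 32.2 = 28 hours, the level fell by a factor of 469/167 ≈ 2.8084.
n = log₂(2.8084) ≈ 1.4897 half-lives, so t½ = 28/1.4897 ≈ 18.795 hours.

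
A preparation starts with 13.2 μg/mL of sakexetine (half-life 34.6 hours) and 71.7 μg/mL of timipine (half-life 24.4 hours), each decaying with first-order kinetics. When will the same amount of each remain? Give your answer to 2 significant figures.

Set 13.2·(1/2)^(t/34.6) = 71.7·(1/2)^(t/24.4).
Taking log₂: log₂(13.2/71.7) = t·(1/34.6 − 1/24.4).
log₂(0.1841) = -2.4414; 1/34.6 − 1/24.4 = -0.012082.
t = -2.4414 / -0.012082 ≈ 202.07 hours.

200 hours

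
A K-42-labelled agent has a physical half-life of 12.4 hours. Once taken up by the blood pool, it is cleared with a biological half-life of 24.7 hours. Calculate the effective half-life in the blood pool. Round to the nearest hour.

8 hours

1/t_eff = 1/t_phys + 1/t_biol = 1/12.4 + 1/24.7 = 0.12113 per hour.
t_eff = 12.4 × 24.7 / (12.4 + 24.7) ≈ 8.2555 hours.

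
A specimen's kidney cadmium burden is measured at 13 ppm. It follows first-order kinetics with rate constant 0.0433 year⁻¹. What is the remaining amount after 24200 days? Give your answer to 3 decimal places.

0.736 ppm

t½ = ln 2 / k = 0.69315 / 0.0433 ≈ 16.008 years.
Convert the elapsed time: 24200 days = 66.3014 years.
Number of half-lives: n = 66.3014/16.008 ≈ 4.1418.
Remaining = 13 × (1/2)^4.1418 = 13 × 0.056651 ≈ 0.73646 ppm.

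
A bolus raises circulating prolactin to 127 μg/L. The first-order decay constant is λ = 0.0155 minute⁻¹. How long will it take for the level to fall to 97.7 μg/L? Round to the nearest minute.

17 minutes

t½ = ln 2 / λ = 0.69315 / 0.0155 ≈ 44.719 minutes.
Fraction remaining = 97.7/127 ≈ 0.76929.
n = log₂(127/97.7) = ln(1.2999)/ln 2 ≈ 0.3784 half-lives.
t = n × t½ = 0.3784 × 44.719 ≈ 16.922 minutes.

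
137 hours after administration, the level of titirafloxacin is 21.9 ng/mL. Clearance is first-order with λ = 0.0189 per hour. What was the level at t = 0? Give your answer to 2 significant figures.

290 ng/mL

t½ = ln 2 / λ = 0.69315 / 0.0189 ≈ 36.674 hours.
Number of half-lives elapsed: n = 137/36.674 ≈ 3.7356.
A₀ = A × 2^n = 21.9 × 2^3.7356 = 21.9 × 13.32 ≈ 291.72 ng/mL.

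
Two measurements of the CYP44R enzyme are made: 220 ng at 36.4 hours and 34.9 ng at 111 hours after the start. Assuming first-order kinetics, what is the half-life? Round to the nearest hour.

28 hours

Over Δt = 111 − 36.4 = 74.6 hours, the level fell by a factor of 220/34.9 ≈ 6.3037.
n = log₂(6.3037) ≈ 2.6562 half-lives, so t½ = 74.6/2.6562 ≈ 28.085 hours.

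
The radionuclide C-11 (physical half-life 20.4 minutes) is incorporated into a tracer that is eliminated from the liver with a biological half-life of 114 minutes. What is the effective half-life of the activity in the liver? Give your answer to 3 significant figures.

17.3 minutes

1/t_eff = 1/t_phys + 1/t_biol = 1/20.4 + 1/114 = 0.057792 per minute.
t_eff = 20.4 × 114 / (20.4 + 114) ≈ 17.304 minutes.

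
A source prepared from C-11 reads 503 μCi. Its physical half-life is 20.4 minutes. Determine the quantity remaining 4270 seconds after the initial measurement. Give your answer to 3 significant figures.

Convert the elapsed time: 4270 seconds = 71.1667 minutes.
Number of half-lives: n = 71.1667/20.4 ≈ 3.4886.
Remaining = 503 × (1/2)^3.4886 = 503 × 0.089092 ≈ 44.813 μCi.

44.8 μCi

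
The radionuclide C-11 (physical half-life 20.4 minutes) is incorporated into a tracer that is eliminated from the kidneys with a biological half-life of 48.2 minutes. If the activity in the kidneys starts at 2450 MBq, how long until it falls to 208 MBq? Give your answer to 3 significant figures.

1/t_eff = 1/t_phys + 1/t_biol = 1/20.4 + 1/48.2 = 0.069766 per minute.
t_eff = 20.4 × 48.2 / (20.4 + 48.2) ≈ 14.334 minutes.
n = log₂(2450/208) ≈ 3.5581; t = 3.5581 × 14.334 ≈ 51.001 minutes.

51.0 minutes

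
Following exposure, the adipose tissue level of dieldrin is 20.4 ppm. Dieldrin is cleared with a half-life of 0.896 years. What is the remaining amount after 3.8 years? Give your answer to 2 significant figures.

1.1 ppm

Number of half-lives: n = 3.8/0.896 ≈ 4.2411.
Remaining = 20.4 × (1/2)^4.2411 = 20.4 × 0.052882 ≈ 1.0788 ppm.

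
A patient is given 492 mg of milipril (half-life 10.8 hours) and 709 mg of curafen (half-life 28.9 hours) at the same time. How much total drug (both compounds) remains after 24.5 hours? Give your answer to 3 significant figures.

496 mg

milipril: 492 × (1/2)^(24.5/10.8) = 492 × (1/2)^2.2685 ≈ 102.11 mg.
curafen: 709 × (1/2)^(24.5/28.9) = 709 × (1/2)^0.84775 ≈ 393.96 mg.
Total = 102.11 + 393.96 ≈ 496.07 mg.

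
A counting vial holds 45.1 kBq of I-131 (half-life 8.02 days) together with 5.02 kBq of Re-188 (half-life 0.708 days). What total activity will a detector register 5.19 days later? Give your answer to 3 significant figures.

I-131: 45.1 × (1/2)^(5.19/8.02) = 45.1 × (1/2)^0.64713 ≈ 28.799 kBq.
Re-188: 5.02 × (1/2)^(5.19/0.708) = 5.02 × (1/2)^7.3305 ≈ 0.031189 kBq.
Total = 28.799 + 0.031189 ≈ 28.83 kBq.

28.8 kBq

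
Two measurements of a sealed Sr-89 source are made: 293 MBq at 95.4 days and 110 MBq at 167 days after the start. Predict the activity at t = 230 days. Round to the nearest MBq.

46 MBq

Over Δt = 167 − 95.4 = 71.6 days, the level fell by a factor of 293/110 ≈ 2.6636.
n = log₂(2.6636) ≈ 1.4134 half-lives, so t½ = 71.6/1.4134 ≈ 50.658 days.
From t = 167 to t = 230: 110 × (1/2)^((230−167)/50.658) ≈ 46.454 MBq.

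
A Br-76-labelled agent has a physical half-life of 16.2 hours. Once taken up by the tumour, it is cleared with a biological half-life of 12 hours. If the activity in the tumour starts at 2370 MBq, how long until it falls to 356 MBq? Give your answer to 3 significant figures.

1/t_eff = 1/t_phys + 1/t_biol = 1/16.2 + 1/12 = 0.14506 per hour.
t_eff = 16.2 × 12 / (16.2 + 12) ≈ 6.8936 hours.
n = log₂(2370/356) ≈ 2.7349; t = 2.7349 × 6.8936 ≈ 18.854 hours.

18.9 hours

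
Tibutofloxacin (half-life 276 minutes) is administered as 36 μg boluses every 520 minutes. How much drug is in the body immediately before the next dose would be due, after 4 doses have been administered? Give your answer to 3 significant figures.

The 4 doses were given 2080, 1560, 1040, 520 minutes ago.
Total = 36·(1/2)^(2080/276) + 36·(1/2)^(1560/276) + 36·(1/2)^(1040/276) + 36·(1/2)^(520/276)
      = 0.19394 + 0.71586 + 2.6423 + 9.7531 ≈ 13.305 μg.

13.3 μg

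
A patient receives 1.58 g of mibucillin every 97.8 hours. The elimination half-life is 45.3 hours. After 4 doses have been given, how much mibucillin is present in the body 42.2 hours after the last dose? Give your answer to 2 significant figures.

1.1 g

The 4 doses were given 335.6, 237.8, 140, 42.2 hours ago.
Total = 1.58·(1/2)^(335.6/45.3) + 1.58·(1/2)^(237.8/45.3) + 1.58·(1/2)^(140/45.3) + 1.58·(1/2)^(42.2/45.3)
      = 0.0093006 + 0.041535 + 0.18549 + 0.82838 ≈ 1.0647 g.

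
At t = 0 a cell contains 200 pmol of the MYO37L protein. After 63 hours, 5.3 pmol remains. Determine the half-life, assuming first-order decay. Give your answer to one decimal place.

A/A₀ = 5.3/200 ≈ 0.0265.
n = log₂(37.736) ≈ 5.2379 half-lives elapsed in 63 hours.
t½ = 63/5.2379 ≈ 12.028 hours.

12.0 hours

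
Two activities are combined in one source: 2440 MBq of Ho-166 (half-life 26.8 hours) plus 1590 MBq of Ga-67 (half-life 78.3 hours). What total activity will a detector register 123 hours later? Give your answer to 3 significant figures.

Ho-166: 2440 × (1/2)^(123/26.8) = 2440 × (1/2)^4.5896 ≈ 101.34 MBq.
Ga-67: 1590 × (1/2)^(123/78.3) = 1590 × (1/2)^1.5709 ≈ 535.2 MBq.
Total = 101.34 + 535.2 ≈ 636.54 MBq.

637 MBq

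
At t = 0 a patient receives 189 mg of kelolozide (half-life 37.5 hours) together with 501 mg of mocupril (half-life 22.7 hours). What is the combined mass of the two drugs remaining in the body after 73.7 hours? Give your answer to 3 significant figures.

kelolozide: 189 × (1/2)^(73.7/37.5) = 189 × (1/2)^1.9653 ≈ 48.399 mg.
mocupril: 501 × (1/2)^(73.7/22.7) = 501 × (1/2)^3.2467 ≈ 52.782 mg.
Total = 48.399 + 52.782 ≈ 101.18 mg.

101 mg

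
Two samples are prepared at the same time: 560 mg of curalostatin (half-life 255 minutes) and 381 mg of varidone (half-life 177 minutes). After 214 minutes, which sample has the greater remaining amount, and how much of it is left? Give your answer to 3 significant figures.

curalostatin, 313 mg

curalostatin: 560 × (1/2)^0.83922 ≈ 313.01 mg.
varidone: 381 × (1/2)^1.209 ≈ 164.8 mg.
Curalostatin has more remaining, at ≈ 313.01 mg.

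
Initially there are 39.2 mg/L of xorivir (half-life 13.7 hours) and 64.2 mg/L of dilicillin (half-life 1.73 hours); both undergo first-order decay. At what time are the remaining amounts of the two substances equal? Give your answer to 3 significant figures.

1.41 hours

Set 39.2·(1/2)^(t/13.7) = 64.2·(1/2)^(t/1.73).
Taking log₂: log₂(39.2/64.2) = t·(1/13.7 − 1/1.73).
log₂(0.61059) = -0.71172; 1/13.7 − 1/1.73 = -0.50504.
t = -0.71172 / -0.50504 ≈ 1.4092 hours.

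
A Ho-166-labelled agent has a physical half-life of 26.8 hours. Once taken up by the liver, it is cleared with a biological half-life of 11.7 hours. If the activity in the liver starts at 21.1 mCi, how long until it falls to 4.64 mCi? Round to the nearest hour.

18 hours

1/t_eff = 1/t_phys + 1/t_biol = 1/26.8 + 1/11.7 = 0.12278 per hour.
t_eff = 26.8 × 11.7 / (26.8 + 11.7) ≈ 8.1444 hours.
n = log₂(21.1/4.64) ≈ 2.185; t = 2.185 × 8.1444 ≈ 17.796 hours.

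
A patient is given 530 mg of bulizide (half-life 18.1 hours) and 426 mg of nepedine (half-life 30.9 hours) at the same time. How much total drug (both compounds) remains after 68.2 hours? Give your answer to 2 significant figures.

bulizide: 530 × (1/2)^(68.2/18.1) = 530 × (1/2)^3.768 ≈ 38.905 mg.
nepedine: 426 × (1/2)^(68.2/30.9) = 426 × (1/2)^2.2071 ≈ 92.257 mg.
Total = 38.905 + 92.257 ≈ 131.16 mg.

130 mg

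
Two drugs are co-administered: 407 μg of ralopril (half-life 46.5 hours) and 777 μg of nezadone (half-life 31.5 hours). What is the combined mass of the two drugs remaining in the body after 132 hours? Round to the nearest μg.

ralopril: 407 × (1/2)^(132/46.5) = 407 × (1/2)^2.8387 ≈ 56.893 μg.
nezadone: 777 × (1/2)^(132/31.5) = 777 × (1/2)^4.1905 ≈ 42.556 μg.
Total = 56.893 + 42.556 ≈ 99.449 μg.

99 μg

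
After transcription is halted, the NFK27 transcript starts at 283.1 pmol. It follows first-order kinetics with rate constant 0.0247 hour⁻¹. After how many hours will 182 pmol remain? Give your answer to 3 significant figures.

17.9 hours

t½ = ln 2 / λ = 0.69315 / 0.0247 ≈ 28.063 hours.
Fraction remaining = 182/283.1 ≈ 0.64288.
n = log₂(283.1/182) = ln(1.5555)/ln 2 ≈ 0.63737 half-lives.
t = n × t½ = 0.63737 × 28.063 ≈ 17.886 hours.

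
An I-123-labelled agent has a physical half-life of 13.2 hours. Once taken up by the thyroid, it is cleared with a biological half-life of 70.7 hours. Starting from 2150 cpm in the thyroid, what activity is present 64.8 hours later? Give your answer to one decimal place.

37.9 cpm

1/t_eff = 1/t_phys + 1/t_biol = 1/13.2 + 1/70.7 = 0.089902 per hour.
t_eff = 13.2 × 70.7 / (13.2 + 70.7) ≈ 11.123 hours.
Remaining = 2150 × (1/2)^(64.8/11.123) = 2150 × (1/2)^5.8256 ≈ 37.909 cpm.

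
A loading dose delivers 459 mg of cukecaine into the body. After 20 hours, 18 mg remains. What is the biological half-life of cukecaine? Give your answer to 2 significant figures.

4.3 hours

A/A₀ = 18/459 ≈ 0.039216.
n = log₂(25.5) ≈ 4.6724 half-lives elapsed in 20 hours.
t½ = 20/4.6724 ≈ 4.2804 hours.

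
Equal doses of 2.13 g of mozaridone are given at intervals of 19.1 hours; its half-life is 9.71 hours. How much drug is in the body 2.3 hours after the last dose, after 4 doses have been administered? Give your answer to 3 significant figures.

2.42 g

The 4 doses were given 59.6, 40.5, 21.4, 2.3 hours ago.
Total = 2.13·(1/2)^(59.6/9.71) + 2.13·(1/2)^(40.5/9.71) + 2.13·(1/2)^(21.4/9.71) + 2.13·(1/2)^(2.3/9.71)
      = 0.030245 + 0.11825 + 0.46231 + 1.8075 ≈ 2.4183 g.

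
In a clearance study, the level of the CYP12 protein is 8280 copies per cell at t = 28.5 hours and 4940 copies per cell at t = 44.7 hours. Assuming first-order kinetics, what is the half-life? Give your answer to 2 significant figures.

22 hours

Over Δt = 44.7 − 28.5 = 16.2 hours, the level fell by a factor of 8280/4940 ≈ 1.6761.
n = log₂(1.6761) ≈ 0.74512 half-lives, so t½ = 16.2/0.74512 ≈ 21.741 hours.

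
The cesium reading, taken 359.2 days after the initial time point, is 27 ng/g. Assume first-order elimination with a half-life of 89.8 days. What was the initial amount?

432 ng/g

Number of half-lives elapsed: n = 359.2/89.8 ≈ 4.
A₀ = A × 2^n = 27 × 2^4 = 27 × 16 ≈ 432 ng/g.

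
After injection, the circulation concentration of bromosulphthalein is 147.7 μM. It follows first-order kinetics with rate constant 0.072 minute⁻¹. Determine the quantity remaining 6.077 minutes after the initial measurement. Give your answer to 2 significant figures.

t½ = ln 2 / λ = 0.69315 / 0.072 ≈ 9.627 minutes.
Number of half-lives: n = 6.077/9.627 ≈ 0.63124.
Remaining = 147.7 × (1/2)^0.63124 = 147.7 × 0.64562 ≈ 95.358 μM.

95 μM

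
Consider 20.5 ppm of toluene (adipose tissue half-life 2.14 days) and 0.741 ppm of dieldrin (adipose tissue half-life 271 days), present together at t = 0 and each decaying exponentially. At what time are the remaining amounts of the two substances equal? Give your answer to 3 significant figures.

Set 20.5·(1/2)^(t/2.14) = 0.741·(1/2)^(t/271).
Taking log₂: log₂(20.5/0.741) = t·(1/2.14 − 1/271).
log₂(27.665) = 4.79; 1/2.14 − 1/271 = 0.4636.
t = 4.79 / 0.4636 ≈ 10.332 days.

10.3 days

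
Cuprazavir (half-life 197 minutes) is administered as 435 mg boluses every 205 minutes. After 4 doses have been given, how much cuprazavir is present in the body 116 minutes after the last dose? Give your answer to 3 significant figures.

531 mg

The 4 doses were given 731, 526, 321, 116 minutes ago.
Total = 435·(1/2)^(731/197) + 435·(1/2)^(526/197) + 435·(1/2)^(321/197) + 435·(1/2)^(116/197)
      = 33.225 + 68.348 + 140.6 + 289.22 ≈ 531.39 mg.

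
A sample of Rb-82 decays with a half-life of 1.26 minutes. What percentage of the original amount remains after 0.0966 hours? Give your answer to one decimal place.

0.0966 hours = 5.796 minutes.
n = 5.796/1.26 ≈ 4.6 half-lives.
Fraction remaining = (1/2)^4.6 ≈ 0.041235, i.e. 4.1235%.

4.1%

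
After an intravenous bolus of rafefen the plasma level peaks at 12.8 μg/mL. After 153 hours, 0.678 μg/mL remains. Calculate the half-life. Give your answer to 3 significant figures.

36.1 hours

A/A₀ = 0.678/12.8 ≈ 0.052969.
n = log₂(18.879) ≈ 4.2387 half-lives elapsed in 153 hours.
t½ = 153/4.2387 ≈ 36.096 hours.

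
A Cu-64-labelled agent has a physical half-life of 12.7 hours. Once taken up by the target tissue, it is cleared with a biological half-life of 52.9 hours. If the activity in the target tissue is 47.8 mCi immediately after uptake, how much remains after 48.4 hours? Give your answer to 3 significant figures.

1/t_eff = 1/t_phys + 1/t_biol = 1/12.7 + 1/52.9 = 0.097644 per hour.
t_eff = 12.7 × 52.9 / (12.7 + 52.9) ≈ 10.241 hours.
Remaining = 47.8 × (1/2)^(48.4/10.241) = 47.8 × (1/2)^4.726 ≈ 1.8062 mCi.

1.81 mCi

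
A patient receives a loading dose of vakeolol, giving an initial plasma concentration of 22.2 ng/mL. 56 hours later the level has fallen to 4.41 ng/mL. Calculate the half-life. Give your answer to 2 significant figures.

24 hours

A/A₀ = 4.41/22.2 ≈ 0.19865.
n = log₂(5.034) ≈ 2.3317 half-lives elapsed in 56 hours.
t½ = 56/2.3317 ≈ 24.017 hours.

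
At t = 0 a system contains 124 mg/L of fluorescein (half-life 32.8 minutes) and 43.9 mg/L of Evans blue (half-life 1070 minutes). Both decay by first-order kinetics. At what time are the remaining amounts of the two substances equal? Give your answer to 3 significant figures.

50.7 minutes

Set 124·(1/2)^(t/32.8) = 43.9·(1/2)^(t/1070).
Taking log₂: log₂(124/43.9) = t·(1/32.8 − 1/1070).
log₂(2.8246) = 1.498; 1/32.8 − 1/1070 = 0.029553.
t = 1.498 / 0.029553 ≈ 50.69 minutes.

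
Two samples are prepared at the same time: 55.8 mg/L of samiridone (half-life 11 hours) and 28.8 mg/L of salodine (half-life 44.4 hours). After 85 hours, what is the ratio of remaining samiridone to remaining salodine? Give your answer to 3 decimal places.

samiridone: 55.8 × (1/2)^(85/11) = 55.8 × (1/2)^7.7273 ≈ 0.26333 mg/L.
salodine: 28.8 × (1/2)^(85/44.4) = 28.8 × (1/2)^1.9144 ≈ 7.6401 mg/L.
Ratio ≈ 0.26333 / 7.6401 ≈ 0.034466.

0.034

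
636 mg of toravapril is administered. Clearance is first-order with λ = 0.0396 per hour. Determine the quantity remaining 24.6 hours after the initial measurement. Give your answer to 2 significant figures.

t½ = ln 2 / λ = 0.69315 / 0.0396 ≈ 17.504 hours.
Number of half-lives: n = 24.6/17.504 ≈ 1.4054.
Remaining = 636 × (1/2)^1.4054 = 636 × 0.37751 ≈ 240.1 mg.

240 mg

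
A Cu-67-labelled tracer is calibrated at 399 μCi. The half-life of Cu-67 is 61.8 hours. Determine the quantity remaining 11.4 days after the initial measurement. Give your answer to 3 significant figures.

18.5 μCi

Convert the elapsed time: 11.4 days = 273.6 hours.
Number of half-lives: n = 273.6/61.8 ≈ 4.4272.
Remaining = 399 × (1/2)^4.4272 = 399 × 0.046482 ≈ 18.546 μCi.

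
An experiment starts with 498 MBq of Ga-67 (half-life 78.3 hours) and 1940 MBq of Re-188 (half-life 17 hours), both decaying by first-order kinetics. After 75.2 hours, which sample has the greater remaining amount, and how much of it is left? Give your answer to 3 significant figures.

Ga-67, 256 MBq

Ga-67: 498 × (1/2)^0.96041 ≈ 255.93 MBq.
Re-188: 1940 × (1/2)^4.4235 ≈ 90.404 MBq.
Ga-67 has more remaining, at ≈ 255.93 MBq.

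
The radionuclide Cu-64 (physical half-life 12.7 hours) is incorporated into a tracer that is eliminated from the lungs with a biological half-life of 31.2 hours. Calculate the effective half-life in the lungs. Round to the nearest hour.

9 hours

1/t_eff = 1/t_phys + 1/t_biol = 1/12.7 + 1/31.2 = 0.11079 per hour.
t_eff = 12.7 × 31.2 / (12.7 + 31.2) ≈ 9.026 hours.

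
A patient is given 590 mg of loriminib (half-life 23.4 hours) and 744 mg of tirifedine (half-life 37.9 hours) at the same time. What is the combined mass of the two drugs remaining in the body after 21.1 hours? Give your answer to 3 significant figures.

loriminib: 590 × (1/2)^(21.1/23.4) = 590 × (1/2)^0.90171 ≈ 315.8 mg.
tirifedine: 744 × (1/2)^(21.1/37.9) = 744 × (1/2)^0.55673 ≈ 505.8 mg.
Total = 315.8 + 505.8 ≈ 821.6 mg.

822 mg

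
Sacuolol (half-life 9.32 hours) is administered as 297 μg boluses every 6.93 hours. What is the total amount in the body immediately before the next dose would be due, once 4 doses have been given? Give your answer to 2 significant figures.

380 μg

The 4 doses were given 27.72, 20.79, 13.86, 6.93 hours ago.
Total = 297·(1/2)^(27.72/9.32) + 297·(1/2)^(20.79/9.32) + 297·(1/2)^(13.86/9.32) + 297·(1/2)^(6.93/9.32)
      = 37.794 + 63.278 + 105.95 + 177.39 ≈ 384.41 μg.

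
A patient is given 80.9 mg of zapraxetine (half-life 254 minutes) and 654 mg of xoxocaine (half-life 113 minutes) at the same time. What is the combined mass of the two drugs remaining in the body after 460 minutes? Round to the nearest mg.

zapraxetine: 80.9 × (1/2)^(460/254) = 80.9 × (1/2)^1.811 ≈ 23.056 mg.
xoxocaine: 654 × (1/2)^(460/113) = 654 × (1/2)^4.0708 ≈ 38.918 mg.
Total = 23.056 + 38.918 ≈ 61.973 mg.

62 mg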